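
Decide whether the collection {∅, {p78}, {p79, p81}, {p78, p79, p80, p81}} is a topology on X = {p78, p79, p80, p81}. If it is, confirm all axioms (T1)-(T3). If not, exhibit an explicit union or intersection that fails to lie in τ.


τ is NOT a topology on X.

Axiom (T1): ∅ ∈ τ? Yes; X ∈ τ? Yes.
Axiom (T2/T3): check pairwise unions and intersections of members of τ.
Counterexample for (T2): {p78} ∪ {p79, p81} = {p78, p79, p81} ∉ τ. Therefore τ is NOT a topology.


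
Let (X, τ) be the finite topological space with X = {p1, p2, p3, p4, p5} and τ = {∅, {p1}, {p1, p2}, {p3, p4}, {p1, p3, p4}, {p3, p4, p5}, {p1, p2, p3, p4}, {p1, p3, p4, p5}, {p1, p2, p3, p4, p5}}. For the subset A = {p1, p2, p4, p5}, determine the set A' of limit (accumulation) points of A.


A' = {p2, p3, p5}

For each x ∈ X, list the open sets U ∈ τ with x ∈ U, then check whether U ∩ (A ∖ {x}) ≠ ∅ for every such U.
  x = p1: open {p1} ∋ x has {p1} ∩ (A ∖ {p1}) = ∅, so x is NOT a limit point.
  x = p2: opens ∋ x are {p1, p2}, {p1, p2, p3, p4}, {p1, p2, p3, p4, p5}; each meets A ∖ {p2}, so x IS a limit point.
  x = p3: opens ∋ x are {p3, p4}, {p1, p3, p4}, {p3, p4, p5}, {p1, p2, p3, p4}, {p1, p3, p4, p5}, {p1, p2, p3, p4, p5}; each meets A ∖ {p3}, so x IS a limit point.
  x = p4: open {p3, p4} ∋ x has {p3, p4} ∩ (A ∖ {p4}) = ∅, so x is NOT a limit point.
  x = p5: opens ∋ x are {p3, p4, p5}, {p1, p3, p4, p5}, {p1, p2, p3, p4, p5}; each meets A ∖ {p5}, so x IS a limit point.
Collecting: A' = {p2, p3, p5}.


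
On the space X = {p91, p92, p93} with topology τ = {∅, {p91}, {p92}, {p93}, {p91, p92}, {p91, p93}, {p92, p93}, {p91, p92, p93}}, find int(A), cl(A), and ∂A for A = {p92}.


int(A) = {p92}, cl(A) = {p92}, ∂A = ∅.

Closed sets in (X, τ) are complements of opens:
  closed(X, τ) = {∅, {p91}, {p92}, {p93}, {p91, p92}, {p91, p93}, {p92, p93}, {p91, p92, p93}}.
int(A) = ⋃ {U ∈ τ : U ⊆ A}. Opens contained in A: ∅, {p92}.
Taking the union of these: int(A) = {p92}.
cl(A) = ⋂ {C closed : A ⊆ C}. Closed sets containing A: {p92}, {p91, p92}, {p92, p93}, {p91, p92, p93}.
Intersecting these: cl(A) = {p92}.
∂A = cl(A) ∖ int(A) = {p92} ∖ {p92} = ∅.


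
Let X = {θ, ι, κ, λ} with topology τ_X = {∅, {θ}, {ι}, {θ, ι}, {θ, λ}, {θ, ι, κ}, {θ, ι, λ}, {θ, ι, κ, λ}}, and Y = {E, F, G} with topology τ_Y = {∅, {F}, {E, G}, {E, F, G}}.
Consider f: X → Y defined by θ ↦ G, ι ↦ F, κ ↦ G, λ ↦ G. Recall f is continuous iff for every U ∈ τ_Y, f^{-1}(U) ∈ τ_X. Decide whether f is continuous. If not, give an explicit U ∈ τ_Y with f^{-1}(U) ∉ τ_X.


f is NOT continuous.

Compute f^{-1}(U) for each U ∈ τ_Y:
  U = ∅: f^{-1}(U) = ∅ ∈ τ_X ✓.
  U = {F}: f^{-1}(U) = {ι} ∈ τ_X ✓.
  U = {E, G}: f^{-1}(U) = {θ, κ, λ} ∉ τ_X ✗.
  U = {E, F, G}: f^{-1}(U) = {θ, ι, κ, λ} ∈ τ_X ✓.
Found U = {E, G} with f^{-1}(U) = {θ, κ, λ} not in τ_X. Therefore f is NOT continuous.


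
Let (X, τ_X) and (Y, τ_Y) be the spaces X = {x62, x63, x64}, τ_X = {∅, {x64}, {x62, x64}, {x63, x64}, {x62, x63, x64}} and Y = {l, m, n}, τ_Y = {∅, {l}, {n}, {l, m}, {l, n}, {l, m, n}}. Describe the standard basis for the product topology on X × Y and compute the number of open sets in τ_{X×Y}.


Basis B = {∅ × ∅, {x64} × {l}, {x64} × {n}, {x62, x64} × {l}, {x62, x64} × {n}, {x63, x64} × {l}, {x63, x64} × {n}, {x64} × {l, m}, {x64} × {l, n}, {x62, x63, x64} × {l}, {x62, x63, x64} × {n}, {x64} × {l, m, n}, {x62, x64} × {l, m}, {x62, x64} × {l, n}, {x63, x64} × {l, m}, {x63, x64} × {l, n}, {x62, x64} × {l, m, n}, {x62, x63, x64} × {l, m}, {x62, x63, x64} × {l, n}, {x63, x64} × {l, m, n}, {x62, x63, x64} × {l, m, n}}; |τ_{X×Y}| = 70.

Enumerate products U × V with U ∈ τ_X, V ∈ τ_Y (deduplicated):
  ∅ × ∅ = {} (∅)
  {x64} × {l} = {(x64,l)}
  {x64} × {n} = {(x64,n)}
  {x62, x64} × {l} = {(x62,l), (x64,l)}
  {x62, x64} × {n} = {(x62,n), (x64,n)}
  {x63, x64} × {l} = {(x63,l), (x64,l)}
  {x63, x64} × {n} = {(x63,n), (x64,n)}
  {x64} × {l, m} = {(x64,l), (x64,m)}
  {x64} × {l, n} = {(x64,l), (x64,n)}
  {x62, x63, x64} × {l} = {(x62,l), (x63,l), (x64,l)}
  {x62, x63, x64} × {n} = {(x62,n), (x63,n), (x64,n)}
  {x64} × {l, m, n} = {(x64,l), (x64,m), (x64,n)}
  {x62, x64} × {l, m} = {(x62,l), (x62,m), (x64,l), (x64,m)}
  {x62, x64} × {l, n} = {(x62,l), (x62,n), (x64,l), (x64,n)}
  {x63, x64} × {l, m} = {(x63,l), (x63,m), (x64,l), (x64,m)}
  {x63, x64} × {l, n} = {(x63,l), (x63,n), (x64,l), (x64,n)}
  {x62, x64} × {l, m, n} = {(x62,l), (x62,m), (x62,n), (x64,l), (x64,m), (x64,n)}
  {x62, x63, x64} × {l, m} = {(x62,l), (x62,m), (x63,l), (x63,m), (x64,l), (x64,m)}
  {x62, x63, x64} × {l, n} = {(x62,l), (x62,n), (x63,l), (x63,n), (x64,l), (x64,n)}
  {x63, x64} × {l, m, n} = {(x63,l), (x63,m), (x63,n), (x64,l), (x64,m), (x64,n)}
  {x62, x63, x64} × {l, m, n} = {(x62,l), (x62,m), (x62,n), (x63,l), (x63,m), (x63,n), (x64,l), (x64,m), (x64,n)}
These 21 distinct sets form the basis B.
Close under arbitrary unions to get τ_{X×Y}; counting gives |τ_{X×Y}| = 70.


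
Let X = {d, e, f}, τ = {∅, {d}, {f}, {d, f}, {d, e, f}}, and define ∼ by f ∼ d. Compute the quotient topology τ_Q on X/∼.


X/∼ = {[d=f], [e]}; |τ_Q| = 3.

Equivalence classes: [d=f], [e].
Quotient map π: X → X/∼ sends d ↦ [d=f], e ↦ [e], f ↦ [d=f].
For each subset V ⊆ X/∼, compute π^{-1}(V) ⊆ X and check whether π^{-1}(V) ∈ τ. V is open in τ_Q iff π^{-1}(V) ∈ τ.
  V = {}: π^{-1}(V) = ∅ ∈ τ ✓.
  V = {[d=f]}: π^{-1}(V) = {d, f} ∈ τ ✓.
  V = {[e]}: π^{-1}(V) = {e} ∉ τ ✗.
  V = {[d=f], [e]}: π^{-1}(V) = {d, e, f} ∈ τ ✓.
Open sets in the quotient: τ_Q = {{}, {[d=f]}, {[d=f], [e]}} (3 elements).


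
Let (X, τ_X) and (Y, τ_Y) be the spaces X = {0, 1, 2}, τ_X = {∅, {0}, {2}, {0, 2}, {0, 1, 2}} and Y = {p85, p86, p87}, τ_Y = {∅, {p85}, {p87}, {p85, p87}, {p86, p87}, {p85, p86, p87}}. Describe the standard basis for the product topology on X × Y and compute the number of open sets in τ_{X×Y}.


Basis B = {∅ × ∅, {0} × {p85}, {0} × {p87}, {2} × {p85}, {2} × {p87}, {0} × {p85, p87}, {0, 2} × {p85}, {0} × {p86, p87}, {0, 2} × {p87}, {2} × {p85, p87}, {2} × {p86, p87}, {0} × {p85, p86, p87}, {0, 1, 2} × {p85}, {0, 1, 2} × {p87}, {2} × {p85, p86, p87}, {0, 2} × {p85, p87}, {0, 2} × {p86, p87}, {0, 2} × {p85, p86, p87}, {0, 1, 2} × {p85, p87}, {0, 1, 2} × {p86, p87}, {0, 1, 2} × {p85, p86, p87}}; |τ_{X×Y}| = 70.

Enumerate products U × V with U ∈ τ_X, V ∈ τ_Y (deduplicated):
  ∅ × ∅ = {} (∅)
  {0} × {p85} = {(0,p85)}
  {0} × {p87} = {(0,p87)}
  {2} × {p85} = {(2,p85)}
  {2} × {p87} = {(2,p87)}
  {0} × {p85, p87} = {(0,p85), (0,p87)}
  {0, 2} × {p85} = {(0,p85), (2,p85)}
  {0} × {p86, p87} = {(0,p86), (0,p87)}
  {0, 2} × {p87} = {(0,p87), (2,p87)}
  {2} × {p85, p87} = {(2,p85), (2,p87)}
  {2} × {p86, p87} = {(2,p86), (2,p87)}
  {0} × {p85, p86, p87} = {(0,p85), (0,p86), (0,p87)}
  {0, 1, 2} × {p85} = {(0,p85), (1,p85), (2,p85)}
  {0, 1, 2} × {p87} = {(0,p87), (1,p87), (2,p87)}
  {2} × {p85, p86, p87} = {(2,p85), (2,p86), (2,p87)}
  {0, 2} × {p85, p87} = {(0,p85), (0,p87), (2,p85), (2,p87)}
  {0, 2} × {p86, p87} = {(0,p86), (0,p87), (2,p86), (2,p87)}
  {0, 2} × {p85, p86, p87} = {(0,p85), (0,p86), (0,p87), (2,p85), (2,p86), (2,p87)}
  {0, 1, 2} × {p85, p87} = {(0,p85), (0,p87), (1,p85), (1,p87), (2,p85), (2,p87)}
  {0, 1, 2} × {p86, p87} = {(0,p86), (0,p87), (1,p86), (1,p87), (2,p86), (2,p87)}
  {0, 1, 2} × {p85, p86, p87} = {(0,p85), (0,p86), (0,p87), (1,p85), (1,p86), (1,p87), (2,p85), (2,p86), (2,p87)}
These 21 distinct sets form the basis B.
Close under arbitrary unions to get τ_{X×Y}; counting gives |τ_{X×Y}| = 70.


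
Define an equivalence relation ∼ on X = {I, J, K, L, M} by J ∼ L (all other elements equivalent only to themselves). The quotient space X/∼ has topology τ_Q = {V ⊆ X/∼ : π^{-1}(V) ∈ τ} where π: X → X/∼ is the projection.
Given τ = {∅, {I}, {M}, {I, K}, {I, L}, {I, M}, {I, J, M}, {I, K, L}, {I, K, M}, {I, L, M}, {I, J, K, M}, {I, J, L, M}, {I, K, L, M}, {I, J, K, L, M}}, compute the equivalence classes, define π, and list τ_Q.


X/∼ = {[I], [J=L], [K], [M]}; |τ_Q| = 8.

Equivalence classes: [I], [J=L], [K], [M].
Quotient map π: X → X/∼ sends I ↦ [I], J ↦ [J=L], K ↦ [K], L ↦ [J=L], M ↦ [M].
For each subset V ⊆ X/∼, compute π^{-1}(V) ⊆ X and check whether π^{-1}(V) ∈ τ. V is open in τ_Q iff π^{-1}(V) ∈ τ.
  V = {}: π^{-1}(V) = ∅ ∈ τ ✓.
  V = {[I]}: π^{-1}(V) = {I} ∈ τ ✓.
  V = {[J=L]}: π^{-1}(V) = {J, L} ∉ τ ✗.
  V = {[I], [J=L]}: π^{-1}(V) = {I, J, L} ∉ τ ✗.
  V = {[K]}: π^{-1}(V) = {K} ∉ τ ✗.
  V = {[I], [K]}: π^{-1}(V) = {I, K} ∈ τ ✓.
  V = {[J=L], [K]}: π^{-1}(V) = {J, K, L} ∉ τ ✗.
  V = {[I], [J=L], [K]}: π^{-1}(V) = {I, J, K, L} ∉ τ ✗.
  V = {[M]}: π^{-1}(V) = {M} ∈ τ ✓.
  V = {[I], [M]}: π^{-1}(V) = {I, M} ∈ τ ✓.
  V = {[J=L], [M]}: π^{-1}(V) = {J, L, M} ∉ τ ✗.
  V = {[I], [J=L], [M]}: π^{-1}(V) = {I, J, L, M} ∈ τ ✓.
  V = {[K], [M]}: π^{-1}(V) = {K, M} ∉ τ ✗.
  V = {[I], [K], [M]}: π^{-1}(V) = {I, K, M} ∈ τ ✓.
  V = {[J=L], [K], [M]}: π^{-1}(V) = {J, K, L, M} ∉ τ ✗.
  V = {[I], [J=L], [K], [M]}: π^{-1}(V) = {I, J, K, L, M} ∈ τ ✓.
Open sets in the quotient: τ_Q = {{}, {[I]}, {[I], [K]}, {[M]}, {[I], [M]}, {[I], [J=L], [M]}, {[I], [K], [M]}, {[I], [J=L], [K], [M]}} (8 elements).


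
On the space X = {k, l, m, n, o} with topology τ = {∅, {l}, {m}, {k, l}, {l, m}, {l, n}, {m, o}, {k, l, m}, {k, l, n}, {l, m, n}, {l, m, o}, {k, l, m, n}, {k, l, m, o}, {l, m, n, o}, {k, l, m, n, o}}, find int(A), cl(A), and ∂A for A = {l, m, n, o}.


int(A) = {l, m, n, o}, cl(A) = {k, l, m, n, o}, ∂A = {k}.

Closed sets in (X, τ) are complements of opens:
  closed(X, τ) = {∅, {k}, {n}, {o}, {k, n}, {k, o}, {m, o}, {n, o}, {k, l, n}, {k, m, o}, {k, n, o}, {m, n, o}, {k, l, n, o}, {k, m, n, o}, {k, l, m, n, o}}.
int(A) = ⋃ {U ∈ τ : U ⊆ A}. Opens contained in A: ∅, {l}, {m}, {l, m}, {l, n}, {m, o}, {l, m, n}, {l, m, o}, {l, m, n, o}.
Taking the union of these: int(A) = {l, m, n, o}.
cl(A) = ⋂ {C closed : A ⊆ C}. Closed sets containing A: {k, l, m, n, o}.
Intersecting these: cl(A) = {k, l, m, n, o}.
∂A = cl(A) ∖ int(A) = {k, l, m, n, o} ∖ {l, m, n, o} = {k}.


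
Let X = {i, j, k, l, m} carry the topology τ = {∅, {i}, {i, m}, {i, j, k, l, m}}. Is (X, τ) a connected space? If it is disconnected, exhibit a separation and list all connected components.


(X, τ) is connected.

Find clopen sets (U ∈ τ with X ∖ U ∈ τ):
  U = ∅, X ∖ U = {i, j, k, l, m} — both open, so U is clopen.
  U = {i, j, k, l, m}, X ∖ U = ∅ — both open, so U is clopen.
Only trivial clopens (∅ and X) exist, so (X, τ) is connected.
Compute connected components by grouping points that agree on all clopens:
  component: {i, j, k, l, m}


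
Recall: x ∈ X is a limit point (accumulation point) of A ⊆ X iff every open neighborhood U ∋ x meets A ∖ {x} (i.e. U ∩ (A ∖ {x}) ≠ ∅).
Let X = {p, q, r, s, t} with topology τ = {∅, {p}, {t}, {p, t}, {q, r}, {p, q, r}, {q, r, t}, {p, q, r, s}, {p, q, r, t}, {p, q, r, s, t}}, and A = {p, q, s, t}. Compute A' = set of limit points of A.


A' = {r, s}

For each x ∈ X, list the open sets U ∈ τ with x ∈ U, then check whether U ∩ (A ∖ {x}) ≠ ∅ for every such U.
  x = p: open {p} ∋ x has {p} ∩ (A ∖ {p}) = ∅, so x is NOT a limit point.
  x = q: open {q, r} ∋ x has {q, r} ∩ (A ∖ {q}) = ∅, so x is NOT a limit point.
  x = r: opens ∋ x are {q, r}, {p, q, r}, {q, r, t}, {p, q, r, s}, {p, q, r, t}, {p, q, r, s, t}; each meets A ∖ {r}, so x IS a limit point.
  x = s: opens ∋ x are {p, q, r, s}, {p, q, r, s, t}; each meets A ∖ {s}, so x IS a limit point.
  x = t: open {t} ∋ x has {t} ∩ (A ∖ {t}) = ∅, so x is NOT a limit point.
Collecting: A' = {r, s}.


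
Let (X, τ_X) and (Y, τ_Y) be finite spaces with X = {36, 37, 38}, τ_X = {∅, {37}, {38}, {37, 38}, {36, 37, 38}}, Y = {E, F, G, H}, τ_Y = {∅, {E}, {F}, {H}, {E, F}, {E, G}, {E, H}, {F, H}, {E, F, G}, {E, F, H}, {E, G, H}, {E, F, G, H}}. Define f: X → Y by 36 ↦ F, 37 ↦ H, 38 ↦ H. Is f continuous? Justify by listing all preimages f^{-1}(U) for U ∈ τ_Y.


f is NOT continuous.

Compute f^{-1}(U) for each U ∈ τ_Y:
  U = ∅: f^{-1}(U) = ∅ ∈ τ_X ✓.
  U = {E}: f^{-1}(U) = ∅ ∈ τ_X ✓.
  U = {F}: f^{-1}(U) = {36} ∉ τ_X ✗.
  U = {H}: f^{-1}(U) = {37, 38} ∈ τ_X ✓.
  U = {E, F}: f^{-1}(U) = {36} ∉ τ_X ✗.
  U = {E, G}: f^{-1}(U) = ∅ ∈ τ_X ✓.
  U = {E, H}: f^{-1}(U) = {37, 38} ∈ τ_X ✓.
  U = {F, H}: f^{-1}(U) = {36, 37, 38} ∈ τ_X ✓.
  U = {E, F, G}: f^{-1}(U) = {36} ∉ τ_X ✗.
  U = {E, F, H}: f^{-1}(U) = {36, 37, 38} ∈ τ_X ✓.
  U = {E, G, H}: f^{-1}(U) = {37, 38} ∈ τ_X ✓.
  U = {E, F, G, H}: f^{-1}(U) = {36, 37, 38} ∈ τ_X ✓.
Found U = {F} with f^{-1}(U) = {36} not in τ_X. Therefore f is NOT continuous.


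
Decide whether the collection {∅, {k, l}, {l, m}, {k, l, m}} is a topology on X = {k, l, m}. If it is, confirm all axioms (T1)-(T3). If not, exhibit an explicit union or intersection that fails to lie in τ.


τ is NOT a topology on X.

Axiom (T1): ∅ ∈ τ? Yes; X ∈ τ? Yes.
Axiom (T2/T3): check pairwise unions and intersections of members of τ.
Counterexample for (T3): {k, l} ∩ {l, m} = {l} ∉ τ. Therefore τ is NOT a topology.


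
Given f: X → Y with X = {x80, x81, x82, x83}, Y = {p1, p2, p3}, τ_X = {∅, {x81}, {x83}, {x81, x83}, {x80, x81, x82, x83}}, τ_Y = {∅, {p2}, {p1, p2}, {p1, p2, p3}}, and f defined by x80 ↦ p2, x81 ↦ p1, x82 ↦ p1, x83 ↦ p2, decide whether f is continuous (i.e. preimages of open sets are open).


f is NOT continuous.

Compute f^{-1}(U) for each U ∈ τ_Y:
  U = ∅: f^{-1}(U) = ∅ ∈ τ_X ✓.
  U = {p2}: f^{-1}(U) = {x80, x83} ∉ τ_X ✗.
  U = {p1, p2}: f^{-1}(U) = {x80, x81, x82, x83} ∈ τ_X ✓.
  U = {p1, p2, p3}: f^{-1}(U) = {x80, x81, x82, x83} ∈ τ_X ✓.
Found U = {p2} with f^{-1}(U) = {x80, x83} not in τ_X. Therefore f is NOT continuous.


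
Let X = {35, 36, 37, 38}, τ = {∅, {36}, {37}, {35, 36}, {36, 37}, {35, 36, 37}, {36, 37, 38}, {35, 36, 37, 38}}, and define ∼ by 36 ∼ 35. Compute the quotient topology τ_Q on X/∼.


X/∼ = {[35=36], [37], [38]}; |τ_Q| = 5.

Equivalence classes: [35=36], [37], [38].
Quotient map π: X → X/∼ sends 35 ↦ [35=36], 36 ↦ [35=36], 37 ↦ [37], 38 ↦ [38].
For each subset V ⊆ X/∼, compute π^{-1}(V) ⊆ X and check whether π^{-1}(V) ∈ τ. V is open in τ_Q iff π^{-1}(V) ∈ τ.
  V = {}: π^{-1}(V) = ∅ ∈ τ ✓.
  V = {[35=36]}: π^{-1}(V) = {35, 36} ∈ τ ✓.
  V = {[37]}: π^{-1}(V) = {37} ∈ τ ✓.
  V = {[35=36], [37]}: π^{-1}(V) = {35, 36, 37} ∈ τ ✓.
  V = {[38]}: π^{-1}(V) = {38} ∉ τ ✗.
  V = {[35=36], [38]}: π^{-1}(V) = {35, 36, 38} ∉ τ ✗.
  V = {[37], [38]}: π^{-1}(V) = {37, 38} ∉ τ ✗.
  V = {[35=36], [37], [38]}: π^{-1}(V) = {35, 36, 37, 38} ∈ τ ✓.
Open sets in the quotient: τ_Q = {{}, {[35=36]}, {[37]}, {[35=36], [37]}, {[35=36], [37], [38]}} (5 elements).


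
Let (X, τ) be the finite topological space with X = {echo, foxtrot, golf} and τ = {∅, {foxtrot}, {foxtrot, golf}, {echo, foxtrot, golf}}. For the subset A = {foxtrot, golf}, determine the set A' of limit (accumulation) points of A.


A' = {echo, golf}

For each x ∈ X, list the open sets U ∈ τ with x ∈ U, then check whether U ∩ (A ∖ {x}) ≠ ∅ for every such U.
  x = echo: opens ∋ x are {echo, foxtrot, golf}; each meets A ∖ {echo}, so x IS a limit point.
  x = foxtrot: open {foxtrot} ∋ x has {foxtrot} ∩ (A ∖ {foxtrot}) = ∅, so x is NOT a limit point.
  x = golf: opens ∋ x are {foxtrot, golf}, {echo, foxtrot, golf}; each meets A ∖ {golf}, so x IS a limit point.
Collecting: A' = {echo, golf}.


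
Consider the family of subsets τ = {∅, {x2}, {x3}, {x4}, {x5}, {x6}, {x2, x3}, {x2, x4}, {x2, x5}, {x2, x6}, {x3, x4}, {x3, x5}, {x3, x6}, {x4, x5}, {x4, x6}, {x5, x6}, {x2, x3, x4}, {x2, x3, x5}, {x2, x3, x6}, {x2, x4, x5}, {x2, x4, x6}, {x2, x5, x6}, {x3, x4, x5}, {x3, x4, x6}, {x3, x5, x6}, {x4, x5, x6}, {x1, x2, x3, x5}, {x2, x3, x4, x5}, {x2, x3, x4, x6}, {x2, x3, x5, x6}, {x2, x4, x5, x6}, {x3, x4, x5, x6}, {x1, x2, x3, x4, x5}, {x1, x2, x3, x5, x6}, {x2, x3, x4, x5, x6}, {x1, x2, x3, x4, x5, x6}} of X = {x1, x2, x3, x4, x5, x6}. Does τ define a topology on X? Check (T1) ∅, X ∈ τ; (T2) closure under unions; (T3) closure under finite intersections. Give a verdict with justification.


τ IS a topology on X.

Axiom (T1): ∅ ∈ τ? Yes; X ∈ τ? Yes.
Axiom (T2/T3): check pairwise unions and intersections of members of τ.
All pairwise intersections and unions checked — each lies in τ. Therefore τ satisfies (T1), (T2), (T3): it IS a topology on X.


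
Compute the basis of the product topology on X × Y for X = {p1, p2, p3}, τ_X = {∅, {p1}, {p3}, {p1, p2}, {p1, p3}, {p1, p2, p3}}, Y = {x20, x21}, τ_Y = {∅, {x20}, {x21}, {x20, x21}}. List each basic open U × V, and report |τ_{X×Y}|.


Basis B = {∅ × ∅, {p1} × {x20}, {p1} × {x21}, {p3} × {x20}, {p3} × {x21}, {p1} × {x20, x21}, {p1, p2} × {x20}, {p1, p3} × {x20}, {p1, p2} × {x21}, {p1, p3} × {x21}, {p3} × {x20, x21}, {p1, p2, p3} × {x20}, {p1, p2, p3} × {x21}, {p1, p2} × {x20, x21}, {p1, p3} × {x20, x21}, {p1, p2, p3} × {x20, x21}}; |τ_{X×Y}| = 36.

Enumerate products U × V with U ∈ τ_X, V ∈ τ_Y (deduplicated):
  ∅ × ∅ = {} (∅)
  {p1} × {x20} = {(p1,x20)}
  {p1} × {x21} = {(p1,x21)}
  {p3} × {x20} = {(p3,x20)}
  {p3} × {x21} = {(p3,x21)}
  {p1} × {x20, x21} = {(p1,x20), (p1,x21)}
  {p1, p2} × {x20} = {(p1,x20), (p2,x20)}
  {p1, p3} × {x20} = {(p1,x20), (p3,x20)}
  {p1, p2} × {x21} = {(p1,x21), (p2,x21)}
  {p1, p3} × {x21} = {(p1,x21), (p3,x21)}
  {p3} × {x20, x21} = {(p3,x20), (p3,x21)}
  {p1, p2, p3} × {x20} = {(p1,x20), (p2,x20), (p3,x20)}
  {p1, p2, p3} × {x21} = {(p1,x21), (p2,x21), (p3,x21)}
  {p1, p2} × {x20, x21} = {(p1,x20), (p1,x21), (p2,x20), (p2,x21)}
  {p1, p3} × {x20, x21} = {(p1,x20), (p1,x21), (p3,x20), (p3,x21)}
  {p1, p2, p3} × {x20, x21} = {(p1,x20), (p1,x21), (p2,x20), (p2,x21), (p3,x20), (p3,x21)}
These 16 distinct sets form the basis B.
Close under arbitrary unions to get τ_{X×Y}; counting gives |τ_{X×Y}| = 36.


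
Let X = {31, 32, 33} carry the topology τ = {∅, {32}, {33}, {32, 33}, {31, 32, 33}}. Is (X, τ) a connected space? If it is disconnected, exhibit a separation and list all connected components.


(X, τ) is connected.

Find clopen sets (U ∈ τ with X ∖ U ∈ τ):
  U = ∅, X ∖ U = {31, 32, 33} — both open, so U is clopen.
  U = {31, 32, 33}, X ∖ U = ∅ — both open, so U is clopen.
Only trivial clopens (∅ and X) exist, so (X, τ) is connected.
Compute connected components by grouping points that agree on all clopens:
  component: {31, 32, 33}


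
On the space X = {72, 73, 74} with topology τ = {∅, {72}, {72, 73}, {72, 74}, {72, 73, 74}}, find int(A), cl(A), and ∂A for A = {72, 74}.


int(A) = {72, 74}, cl(A) = {72, 73, 74}, ∂A = {73}.

Closed sets in (X, τ) are complements of opens:
  closed(X, τ) = {∅, {73}, {74}, {73, 74}, {72, 73, 74}}.
int(A) = ⋃ {U ∈ τ : U ⊆ A}. Opens contained in A: ∅, {72}, {72, 74}.
Taking the union of these: int(A) = {72, 74}.
cl(A) = ⋂ {C closed : A ⊆ C}. Closed sets containing A: {72, 73, 74}.
Intersecting these: cl(A) = {72, 73, 74}.
∂A = cl(A) ∖ int(A) = {72, 73, 74} ∖ {72, 74} = {73}.


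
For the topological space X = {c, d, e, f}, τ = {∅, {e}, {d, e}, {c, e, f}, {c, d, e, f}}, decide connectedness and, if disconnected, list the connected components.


(X, τ) is connected.

Find clopen sets (U ∈ τ with X ∖ U ∈ τ):
  U = ∅, X ∖ U = {c, d, e, f} — both open, so U is clopen.
  U = {c, d, e, f}, X ∖ U = ∅ — both open, so U is clopen.
Only trivial clopens (∅ and X) exist, so (X, τ) is connected.
Compute connected components by grouping points that agree on all clopens:
  component: {c, d, e, f}


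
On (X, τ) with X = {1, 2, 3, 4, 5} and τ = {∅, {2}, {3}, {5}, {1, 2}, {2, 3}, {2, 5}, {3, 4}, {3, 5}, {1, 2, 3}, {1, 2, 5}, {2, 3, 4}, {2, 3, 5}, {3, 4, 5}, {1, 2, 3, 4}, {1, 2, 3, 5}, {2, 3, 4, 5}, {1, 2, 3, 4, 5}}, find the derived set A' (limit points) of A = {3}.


A' = {4}

For each x ∈ X, list the open sets U ∈ τ with x ∈ U, then check whether U ∩ (A ∖ {x}) ≠ ∅ for every such U.
  x = 1: open {1, 2} ∋ x has {1, 2} ∩ (A ∖ {1}) = ∅, so x is NOT a limit point.
  x = 2: open {2} ∋ x has {2} ∩ (A ∖ {2}) = ∅, so x is NOT a limit point.
  x = 3: open {3} ∋ x has {3} ∩ (A ∖ {3}) = ∅, so x is NOT a limit point.
  x = 4: opens ∋ x are {3, 4}, {2, 3, 4}, {3, 4, 5}, {1, 2, 3, 4}, {2, 3, 4, 5}, {1, 2, 3, 4, 5}; each meets A ∖ {4}, so x IS a limit point.
  x = 5: open {5} ∋ x has {5} ∩ (A ∖ {5}) = ∅, so x is NOT a limit point.
Collecting: A' = {4}.


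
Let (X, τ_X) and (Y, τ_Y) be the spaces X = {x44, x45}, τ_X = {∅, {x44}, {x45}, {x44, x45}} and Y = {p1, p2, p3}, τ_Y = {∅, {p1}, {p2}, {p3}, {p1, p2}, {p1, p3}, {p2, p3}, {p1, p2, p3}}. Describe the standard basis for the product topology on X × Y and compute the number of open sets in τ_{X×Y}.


Basis B = {∅ × ∅, {x44} × {p1}, {x44} × {p2}, {x44} × {p3}, {x45} × {p1}, {x45} × {p2}, {x45} × {p3}, {x44} × {p1, p2}, {x44} × {p1, p3}, {x44, x45} × {p1}, {x44} × {p2, p3}, {x44, x45} × {p2}, {x44, x45} × {p3}, {x45} × {p1, p2}, {x45} × {p1, p3}, {x45} × {p2, p3}, {x44} × {p1, p2, p3}, {x45} × {p1, p2, p3}, {x44, x45} × {p1, p2}, {x44, x45} × {p1, p3}, {x44, x45} × {p2, p3}, {x44, x45} × {p1, p2, p3}}; |τ_{X×Y}| = 64.

Enumerate products U × V with U ∈ τ_X, V ∈ τ_Y (deduplicated):
  ∅ × ∅ = {} (∅)
  {x44} × {p1} = {(x44,p1)}
  {x44} × {p2} = {(x44,p2)}
  {x44} × {p3} = {(x44,p3)}
  {x45} × {p1} = {(x45,p1)}
  {x45} × {p2} = {(x45,p2)}
  {x45} × {p3} = {(x45,p3)}
  {x44} × {p1, p2} = {(x44,p1), (x44,p2)}
  {x44} × {p1, p3} = {(x44,p1), (x44,p3)}
  {x44, x45} × {p1} = {(x44,p1), (x45,p1)}
  {x44} × {p2, p3} = {(x44,p2), (x44,p3)}
  {x44, x45} × {p2} = {(x44,p2), (x45,p2)}
  {x44, x45} × {p3} = {(x44,p3), (x45,p3)}
  {x45} × {p1, p2} = {(x45,p1), (x45,p2)}
  {x45} × {p1, p3} = {(x45,p1), (x45,p3)}
  {x45} × {p2, p3} = {(x45,p2), (x45,p3)}
  {x44} × {p1, p2, p3} = {(x44,p1), (x44,p2), (x44,p3)}
  {x45} × {p1, p2, p3} = {(x45,p1), (x45,p2), (x45,p3)}
  {x44, x45} × {p1, p2} = {(x44,p1), (x44,p2), (x45,p1), (x45,p2)}
  {x44, x45} × {p1, p3} = {(x44,p1), (x44,p3), (x45,p1), (x45,p3)}
  {x44, x45} × {p2, p3} = {(x44,p2), (x44,p3), (x45,p2), (x45,p3)}
  {x44, x45} × {p1, p2, p3} = {(x44,p1), (x44,p2), (x44,p3), (x45,p1), (x45,p2), (x45,p3)}
These 22 distinct sets form the basis B.
Close under arbitrary unions to get τ_{X×Y}; counting gives |τ_{X×Y}| = 64.


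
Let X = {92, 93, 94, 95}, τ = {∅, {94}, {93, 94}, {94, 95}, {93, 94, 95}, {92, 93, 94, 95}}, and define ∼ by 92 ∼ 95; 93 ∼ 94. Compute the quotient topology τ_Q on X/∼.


X/∼ = {[92=95], [93=94]}; |τ_Q| = 3.

Equivalence classes: [92=95], [93=94].
Quotient map π: X → X/∼ sends 92 ↦ [92=95], 93 ↦ [93=94], 94 ↦ [93=94], 95 ↦ [92=95].
For each subset V ⊆ X/∼, compute π^{-1}(V) ⊆ X and check whether π^{-1}(V) ∈ τ. V is open in τ_Q iff π^{-1}(V) ∈ τ.
  V = {}: π^{-1}(V) = ∅ ∈ τ ✓.
  V = {[92=95]}: π^{-1}(V) = {92, 95} ∉ τ ✗.
  V = {[93=94]}: π^{-1}(V) = {93, 94} ∈ τ ✓.
  V = {[92=95], [93=94]}: π^{-1}(V) = {92, 93, 94, 95} ∈ τ ✓.
Open sets in the quotient: τ_Q = {{}, {[93=94]}, {[92=95], [93=94]}} (3 elements).


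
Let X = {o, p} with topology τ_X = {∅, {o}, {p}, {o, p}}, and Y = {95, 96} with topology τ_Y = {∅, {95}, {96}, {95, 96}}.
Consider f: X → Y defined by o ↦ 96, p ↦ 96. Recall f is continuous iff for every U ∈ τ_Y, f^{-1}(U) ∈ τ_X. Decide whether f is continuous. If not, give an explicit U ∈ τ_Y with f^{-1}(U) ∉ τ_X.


f IS continuous.

Compute f^{-1}(U) for each U ∈ τ_Y:
  U = ∅: f^{-1}(U) = ∅ ∈ τ_X ✓.
  U = {95}: f^{-1}(U) = ∅ ∈ τ_X ✓.
  U = {96}: f^{-1}(U) = {o, p} ∈ τ_X ✓.
  U = {95, 96}: f^{-1}(U) = {o, p} ∈ τ_X ✓.
Every preimage lies in τ_X, so f IS continuous.


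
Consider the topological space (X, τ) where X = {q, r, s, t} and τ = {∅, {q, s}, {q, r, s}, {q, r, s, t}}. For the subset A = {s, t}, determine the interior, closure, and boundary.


int(A) = ∅, cl(A) = {q, r, s, t}, ∂A = {q, r, s, t}.

Closed sets in (X, τ) are complements of opens:
  closed(X, τ) = {∅, {t}, {r, t}, {q, r, s, t}}.
int(A) = ⋃ {U ∈ τ : U ⊆ A}. Opens contained in A: ∅.
Taking the union of these: int(A) = ∅.
cl(A) = ⋂ {C closed : A ⊆ C}. Closed sets containing A: {q, r, s, t}.
Intersecting these: cl(A) = {q, r, s, t}.
∂A = cl(A) ∖ int(A) = {q, r, s, t} ∖ ∅ = {q, r, s, t}.


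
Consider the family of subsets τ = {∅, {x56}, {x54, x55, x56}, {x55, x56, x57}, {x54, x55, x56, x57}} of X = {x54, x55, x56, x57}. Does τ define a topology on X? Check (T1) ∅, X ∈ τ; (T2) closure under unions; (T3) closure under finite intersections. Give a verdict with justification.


τ is NOT a topology on X.

Axiom (T1): ∅ ∈ τ? Yes; X ∈ τ? Yes.
Axiom (T2/T3): check pairwise unions and intersections of members of τ.
Counterexample for (T3): {x54, x55, x56} ∩ {x55, x56, x57} = {x55, x56} ∉ τ. Therefore τ is NOT a topology.


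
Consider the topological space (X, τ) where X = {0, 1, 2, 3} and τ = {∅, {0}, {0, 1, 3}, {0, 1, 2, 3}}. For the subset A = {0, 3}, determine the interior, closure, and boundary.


int(A) = {0}, cl(A) = {0, 1, 2, 3}, ∂A = {1, 2, 3}.

Closed sets in (X, τ) are complements of opens:
  closed(X, τ) = {∅, {2}, {1, 2, 3}, {0, 1, 2, 3}}.
int(A) = ⋃ {U ∈ τ : U ⊆ A}. Opens contained in A: ∅, {0}.
Taking the union of these: int(A) = {0}.
cl(A) = ⋂ {C closed : A ⊆ C}. Closed sets containing A: {0, 1, 2, 3}.
Intersecting these: cl(A) = {0, 1, 2, 3}.
∂A = cl(A) ∖ int(A) = {0, 1, 2, 3} ∖ {0} = {1, 2, 3}.


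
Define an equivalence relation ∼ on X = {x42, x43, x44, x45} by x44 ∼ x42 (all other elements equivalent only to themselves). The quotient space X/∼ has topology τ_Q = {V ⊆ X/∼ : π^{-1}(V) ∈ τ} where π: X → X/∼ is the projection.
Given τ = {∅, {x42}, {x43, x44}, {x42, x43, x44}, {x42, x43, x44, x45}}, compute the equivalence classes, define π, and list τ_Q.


X/∼ = {[x42=x44], [x43], [x45]}; |τ_Q| = 3.

Equivalence classes: [x42=x44], [x43], [x45].
Quotient map π: X → X/∼ sends x42 ↦ [x42=x44], x43 ↦ [x43], x44 ↦ [x42=x44], x45 ↦ [x45].
For each subset V ⊆ X/∼, compute π^{-1}(V) ⊆ X and check whether π^{-1}(V) ∈ τ. V is open in τ_Q iff π^{-1}(V) ∈ τ.
  V = {}: π^{-1}(V) = ∅ ∈ τ ✓.
  V = {[x42=x44]}: π^{-1}(V) = {x42, x44} ∉ τ ✗.
  V = {[x43]}: π^{-1}(V) = {x43} ∉ τ ✗.
  V = {[x42=x44], [x43]}: π^{-1}(V) = {x42, x43, x44} ∈ τ ✓.
  V = {[x45]}: π^{-1}(V) = {x45} ∉ τ ✗.
  V = {[x42=x44], [x45]}: π^{-1}(V) = {x42, x44, x45} ∉ τ ✗.
  V = {[x43], [x45]}: π^{-1}(V) = {x43, x45} ∉ τ ✗.
  V = {[x42=x44], [x43], [x45]}: π^{-1}(V) = {x42, x43, x44, x45} ∈ τ ✓.
Open sets in the quotient: τ_Q = {{}, {[x42=x44], [x43]}, {[x42=x44], [x43], [x45]}} (3 elements).


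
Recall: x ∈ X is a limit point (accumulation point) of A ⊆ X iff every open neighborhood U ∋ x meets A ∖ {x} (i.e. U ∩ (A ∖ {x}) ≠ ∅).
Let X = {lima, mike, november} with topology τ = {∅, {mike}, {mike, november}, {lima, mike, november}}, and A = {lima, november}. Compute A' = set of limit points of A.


A' = {lima}

For each x ∈ X, list the open sets U ∈ τ with x ∈ U, then check whether U ∩ (A ∖ {x}) ≠ ∅ for every such U.
  x = lima: opens ∋ x are {lima, mike, november}; each meets A ∖ {lima}, so x IS a limit point.
  x = mike: open {mike} ∋ x has {mike} ∩ (A ∖ {mike}) = ∅, so x is NOT a limit point.
  x = november: open {mike, november} ∋ x has {mike, november} ∩ (A ∖ {november}) = ∅, so x is NOT a limit point.
Collecting: A' = {lima}.


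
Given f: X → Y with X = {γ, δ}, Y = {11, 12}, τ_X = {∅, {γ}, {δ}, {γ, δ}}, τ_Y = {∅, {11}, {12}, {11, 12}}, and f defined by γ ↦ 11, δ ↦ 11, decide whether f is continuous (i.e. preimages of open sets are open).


f IS continuous.

Compute f^{-1}(U) for each U ∈ τ_Y:
  U = ∅: f^{-1}(U) = ∅ ∈ τ_X ✓.
  U = {11}: f^{-1}(U) = {γ, δ} ∈ τ_X ✓.
  U = {12}: f^{-1}(U) = ∅ ∈ τ_X ✓.
  U = {11, 12}: f^{-1}(U) = {γ, δ} ∈ τ_X ✓.
Every preimage lies in τ_X, so f IS continuous.


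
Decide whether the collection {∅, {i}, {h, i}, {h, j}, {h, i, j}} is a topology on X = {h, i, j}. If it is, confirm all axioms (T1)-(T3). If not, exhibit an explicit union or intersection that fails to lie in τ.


τ is NOT a topology on X.

Axiom (T1): ∅ ∈ τ? Yes; X ∈ τ? Yes.
Axiom (T2/T3): check pairwise unions and intersections of members of τ.
Counterexample for (T3): {h, i} ∩ {h, j} = {h} ∉ τ. Therefore τ is NOT a topology.


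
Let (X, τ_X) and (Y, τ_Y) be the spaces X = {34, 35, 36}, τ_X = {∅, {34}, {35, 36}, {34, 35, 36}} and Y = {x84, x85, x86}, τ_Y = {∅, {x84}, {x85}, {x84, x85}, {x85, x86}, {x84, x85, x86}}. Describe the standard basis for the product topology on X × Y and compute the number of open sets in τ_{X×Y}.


Basis B = {∅ × ∅, {34} × {x84}, {34} × {x85}, {34} × {x84, x85}, {34} × {x85, x86}, {35, 36} × {x84}, {35, 36} × {x85}, {34} × {x84, x85, x86}, {34, 35, 36} × {x84}, {34, 35, 36} × {x85}, {35, 36} × {x84, x85}, {35, 36} × {x85, x86}, {34, 35, 36} × {x84, x85}, {34, 35, 36} × {x85, x86}, {35, 36} × {x84, x85, x86}, {34, 35, 36} × {x84, x85, x86}}; |τ_{X×Y}| = 36.

Enumerate products U × V with U ∈ τ_X, V ∈ τ_Y (deduplicated):
  ∅ × ∅ = {} (∅)
  {34} × {x84} = {(34,x84)}
  {34} × {x85} = {(34,x85)}
  {34} × {x84, x85} = {(34,x84), (34,x85)}
  {34} × {x85, x86} = {(34,x85), (34,x86)}
  {35, 36} × {x84} = {(35,x84), (36,x84)}
  {35, 36} × {x85} = {(35,x85), (36,x85)}
  {34} × {x84, x85, x86} = {(34,x84), (34,x85), (34,x86)}
  {34, 35, 36} × {x84} = {(34,x84), (35,x84), (36,x84)}
  {34, 35, 36} × {x85} = {(34,x85), (35,x85), (36,x85)}
  {35, 36} × {x84, x85} = {(35,x84), (35,x85), (36,x84), (36,x85)}
  {35, 36} × {x85, x86} = {(35,x85), (35,x86), (36,x85), (36,x86)}
  {34, 35, 36} × {x84, x85} = {(34,x84), (34,x85), (35,x84), (35,x85), (36,x84), (36,x85)}
  {34, 35, 36} × {x85, x86} = {(34,x85), (34,x86), (35,x85), (35,x86), (36,x85), (36,x86)}
  {35, 36} × {x84, x85, x86} = {(35,x84), (35,x85), (35,x86), (36,x84), (36,x85), (36,x86)}
  {34, 35, 36} × {x84, x85, x86} = {(34,x84), (34,x85), (34,x86), (35,x84), (35,x85), (35,x86), (36,x84), (36,x85), (36,x86)}
These 16 distinct sets form the basis B.
Close under arbitrary unions to get τ_{X×Y}; counting gives |τ_{X×Y}| = 36.


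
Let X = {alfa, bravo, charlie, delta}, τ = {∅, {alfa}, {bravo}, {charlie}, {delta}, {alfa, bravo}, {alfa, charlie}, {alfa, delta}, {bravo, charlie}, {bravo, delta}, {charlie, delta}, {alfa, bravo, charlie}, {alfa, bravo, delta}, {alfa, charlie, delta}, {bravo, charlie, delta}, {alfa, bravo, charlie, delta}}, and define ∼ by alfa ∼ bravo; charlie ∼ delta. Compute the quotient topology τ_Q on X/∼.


X/∼ = {[alfa=bravo], [charlie=delta]}; |τ_Q| = 4.

Equivalence classes: [alfa=bravo], [charlie=delta].
Quotient map π: X → X/∼ sends alfa ↦ [alfa=bravo], bravo ↦ [alfa=bravo], charlie ↦ [charlie=delta], delta ↦ [charlie=delta].
For each subset V ⊆ X/∼, compute π^{-1}(V) ⊆ X and check whether π^{-1}(V) ∈ τ. V is open in τ_Q iff π^{-1}(V) ∈ τ.
  V = {}: π^{-1}(V) = ∅ ∈ τ ✓.
  V = {[alfa=bravo]}: π^{-1}(V) = {alfa, bravo} ∈ τ ✓.
  V = {[charlie=delta]}: π^{-1}(V) = {charlie, delta} ∈ τ ✓.
  V = {[alfa=bravo], [charlie=delta]}: π^{-1}(V) = {alfa, bravo, charlie, delta} ∈ τ ✓.
Open sets in the quotient: τ_Q = {{}, {[alfa=bravo]}, {[charlie=delta]}, {[alfa=bravo], [charlie=delta]}} (4 elements).


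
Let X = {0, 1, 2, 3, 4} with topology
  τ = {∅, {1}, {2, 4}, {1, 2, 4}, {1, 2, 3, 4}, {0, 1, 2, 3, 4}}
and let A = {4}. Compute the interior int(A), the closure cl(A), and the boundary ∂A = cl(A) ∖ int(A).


int(A) = ∅, cl(A) = {0, 2, 3, 4}, ∂A = {0, 2, 3, 4}.

Closed sets in (X, τ) are complements of opens:
  closed(X, τ) = {∅, {0}, {0, 3}, {0, 1, 3}, {0, 2, 3, 4}, {0, 1, 2, 3, 4}}.
int(A) = ⋃ {U ∈ τ : U ⊆ A}. Opens contained in A: ∅.
Taking the union of these: int(A) = ∅.
cl(A) = ⋂ {C closed : A ⊆ C}. Closed sets containing A: {0, 2, 3, 4}, {0, 1, 2, 3, 4}.
Intersecting these: cl(A) = {0, 2, 3, 4}.
∂A = cl(A) ∖ int(A) = {0, 2, 3, 4} ∖ ∅ = {0, 2, 3, 4}.


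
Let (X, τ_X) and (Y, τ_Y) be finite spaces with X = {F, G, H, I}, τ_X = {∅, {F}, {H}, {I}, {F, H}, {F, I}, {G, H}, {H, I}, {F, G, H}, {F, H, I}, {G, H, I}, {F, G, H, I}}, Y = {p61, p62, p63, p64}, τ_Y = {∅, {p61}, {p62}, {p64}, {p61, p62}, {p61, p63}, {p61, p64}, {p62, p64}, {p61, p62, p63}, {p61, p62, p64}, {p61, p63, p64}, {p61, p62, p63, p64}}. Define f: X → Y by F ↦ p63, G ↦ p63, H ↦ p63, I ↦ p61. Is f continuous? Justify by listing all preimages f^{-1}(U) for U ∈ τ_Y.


f IS continuous.

Compute f^{-1}(U) for each U ∈ τ_Y:
  U = ∅: f^{-1}(U) = ∅ ∈ τ_X ✓.
  U = {p61}: f^{-1}(U) = {I} ∈ τ_X ✓.
  U = {p62}: f^{-1}(U) = ∅ ∈ τ_X ✓.
  U = {p64}: f^{-1}(U) = ∅ ∈ τ_X ✓.
  U = {p61, p62}: f^{-1}(U) = {I} ∈ τ_X ✓.
  U = {p61, p63}: f^{-1}(U) = {F, G, H, I} ∈ τ_X ✓.
  U = {p61, p64}: f^{-1}(U) = {I} ∈ τ_X ✓.
  U = {p62, p64}: f^{-1}(U) = ∅ ∈ τ_X ✓.
  U = {p61, p62, p63}: f^{-1}(U) = {F, G, H, I} ∈ τ_X ✓.
  U = {p61, p62, p64}: f^{-1}(U) = {I} ∈ τ_X ✓.
  U = {p61, p63, p64}: f^{-1}(U) = {F, G, H, I} ∈ τ_X ✓.
  U = {p61, p62, p63, p64}: f^{-1}(U) = {F, G, H, I} ∈ τ_X ✓.
Every preimage lies in τ_X, so f IS continuous.


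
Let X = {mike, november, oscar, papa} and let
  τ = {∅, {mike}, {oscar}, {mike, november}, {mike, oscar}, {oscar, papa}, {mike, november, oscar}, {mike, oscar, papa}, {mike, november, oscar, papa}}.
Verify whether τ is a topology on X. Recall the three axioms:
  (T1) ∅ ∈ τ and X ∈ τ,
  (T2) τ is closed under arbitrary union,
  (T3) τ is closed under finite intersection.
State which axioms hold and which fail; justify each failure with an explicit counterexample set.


τ IS a topology on X.

Axiom (T1): ∅ ∈ τ? Yes; X ∈ τ? Yes.
Axiom (T2/T3): check pairwise unions and intersections of members of τ.
All pairwise intersections and unions checked — each lies in τ. Therefore τ satisfies (T1), (T2), (T3): it IS a topology on X.


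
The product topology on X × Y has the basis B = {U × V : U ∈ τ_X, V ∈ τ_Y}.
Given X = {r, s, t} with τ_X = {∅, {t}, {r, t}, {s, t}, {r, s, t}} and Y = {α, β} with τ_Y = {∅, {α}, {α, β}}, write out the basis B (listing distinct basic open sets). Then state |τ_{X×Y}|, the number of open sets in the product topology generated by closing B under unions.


Basis B = {∅ × ∅, {t} × {α}, {r, t} × {α}, {s, t} × {α}, {t} × {α, β}, {r, s, t} × {α}, {r, t} × {α, β}, {s, t} × {α, β}, {r, s, t} × {α, β}}; |τ_{X×Y}| = 14.

Enumerate products U × V with U ∈ τ_X, V ∈ τ_Y (deduplicated):
  ∅ × ∅ = {} (∅)
  {t} × {α} = {(t,α)}
  {r, t} × {α} = {(r,α), (t,α)}
  {s, t} × {α} = {(s,α), (t,α)}
  {t} × {α, β} = {(t,α), (t,β)}
  {r, s, t} × {α} = {(r,α), (s,α), (t,α)}
  {r, t} × {α, β} = {(r,α), (r,β), (t,α), (t,β)}
  {s, t} × {α, β} = {(s,α), (s,β), (t,α), (t,β)}
  {r, s, t} × {α, β} = {(r,α), (r,β), (s,α), (s,β), (t,α), (t,β)}
These 9 distinct sets form the basis B.
Close under arbitrary unions to get τ_{X×Y}; counting gives |τ_{X×Y}| = 14.


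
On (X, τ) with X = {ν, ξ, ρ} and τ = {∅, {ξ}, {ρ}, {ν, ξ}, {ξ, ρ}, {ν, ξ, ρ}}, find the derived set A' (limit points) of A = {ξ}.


A' = {ν}

For each x ∈ X, list the open sets U ∈ τ with x ∈ U, then check whether U ∩ (A ∖ {x}) ≠ ∅ for every such U.
  x = ν: opens ∋ x are {ν, ξ}, {ν, ξ, ρ}; each meets A ∖ {ν}, so x IS a limit point.
  x = ξ: open {ξ} ∋ x has {ξ} ∩ (A ∖ {ξ}) = ∅, so x is NOT a limit point.
  x = ρ: open {ρ} ∋ x has {ρ} ∩ (A ∖ {ρ}) = ∅, so x is NOT a limit point.
Collecting: A' = {ν}.


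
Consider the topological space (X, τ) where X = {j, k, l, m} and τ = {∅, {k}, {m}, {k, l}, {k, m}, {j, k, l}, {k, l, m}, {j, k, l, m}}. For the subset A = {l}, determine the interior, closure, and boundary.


int(A) = ∅, cl(A) = {j, l}, ∂A = {j, l}.

Closed sets in (X, τ) are complements of opens:
  closed(X, τ) = {∅, {j}, {m}, {j, l}, {j, m}, {j, k, l}, {j, l, m}, {j, k, l, m}}.
int(A) = ⋃ {U ∈ τ : U ⊆ A}. Opens contained in A: ∅.
Taking the union of these: int(A) = ∅.
cl(A) = ⋂ {C closed : A ⊆ C}. Closed sets containing A: {j, l}, {j, k, l}, {j, l, m}, {j, k, l, m}.
Intersecting these: cl(A) = {j, l}.
∂A = cl(A) ∖ int(A) = {j, l} ∖ ∅ = {j, l}.


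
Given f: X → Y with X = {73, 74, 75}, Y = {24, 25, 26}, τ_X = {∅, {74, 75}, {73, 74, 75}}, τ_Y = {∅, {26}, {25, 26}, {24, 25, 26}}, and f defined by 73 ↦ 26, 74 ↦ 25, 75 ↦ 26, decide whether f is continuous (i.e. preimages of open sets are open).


f is NOT continuous.

Compute f^{-1}(U) for each U ∈ τ_Y:
  U = ∅: f^{-1}(U) = ∅ ∈ τ_X ✓.
  U = {26}: f^{-1}(U) = {73, 75} ∉ τ_X ✗.
  U = {25, 26}: f^{-1}(U) = {73, 74, 75} ∈ τ_X ✓.
  U = {24, 25, 26}: f^{-1}(U) = {73, 74, 75} ∈ τ_X ✓.
Found U = {26} with f^{-1}(U) = {73, 75} not in τ_X. Therefore f is NOT continuous.


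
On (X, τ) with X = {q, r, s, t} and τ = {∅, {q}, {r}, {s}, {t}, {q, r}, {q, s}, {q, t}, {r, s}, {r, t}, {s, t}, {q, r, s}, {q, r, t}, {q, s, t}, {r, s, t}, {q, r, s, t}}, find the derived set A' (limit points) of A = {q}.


A' = ∅

For each x ∈ X, list the open sets U ∈ τ with x ∈ U, then check whether U ∩ (A ∖ {x}) ≠ ∅ for every such U.
  x = q: open {q} ∋ x has {q} ∩ (A ∖ {q}) = ∅, so x is NOT a limit point.
  x = r: open {r} ∋ x has {r} ∩ (A ∖ {r}) = ∅, so x is NOT a limit point.
  x = s: open {s} ∋ x has {s} ∩ (A ∖ {s}) = ∅, so x is NOT a limit point.
  x = t: open {t} ∋ x has {t} ∩ (A ∖ {t}) = ∅, so x is NOT a limit point.
Collecting: A' = ∅.


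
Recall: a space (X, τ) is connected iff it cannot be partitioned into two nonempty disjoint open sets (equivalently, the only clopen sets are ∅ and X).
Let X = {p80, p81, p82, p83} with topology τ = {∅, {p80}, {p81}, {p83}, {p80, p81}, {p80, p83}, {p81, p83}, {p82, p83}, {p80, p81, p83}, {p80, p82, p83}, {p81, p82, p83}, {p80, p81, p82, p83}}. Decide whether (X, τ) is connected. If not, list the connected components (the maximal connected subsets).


(X, τ) is disconnected; components = [{p80}, {p81}, {p82, p83}].

Find clopen sets (U ∈ τ with X ∖ U ∈ τ):
  U = ∅, X ∖ U = {p80, p81, p82, p83} — both open, so U is clopen.
  U = {p80}, X ∖ U = {p81, p82, p83} — both open, so U is clopen.
  U = {p81}, X ∖ U = {p80, p82, p83} — both open, so U is clopen.
  U = {p80, p81}, X ∖ U = {p82, p83} — both open, so U is clopen.
  U = {p82, p83}, X ∖ U = {p80, p81} — both open, so U is clopen.
  U = {p80, p82, p83}, X ∖ U = {p81} — both open, so U is clopen.
  U = {p81, p82, p83}, X ∖ U = {p80} — both open, so U is clopen.
  U = {p80, p81, p82, p83}, X ∖ U = ∅ — both open, so U is clopen.
Nontrivial clopen(s) exist: e.g. {p80, p82, p83}. So (X, τ) is disconnected.
Compute connected components by grouping points that agree on all clopens:
  component: {p80}
  component: {p81}
  component: {p82, p83}
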